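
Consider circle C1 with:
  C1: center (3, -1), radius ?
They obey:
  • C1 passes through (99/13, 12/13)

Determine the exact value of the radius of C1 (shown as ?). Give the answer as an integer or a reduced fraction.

5

1. [C1∋P]  r_C1² − 25 = 0  ⇒  r_C1 = 5 (r>0 drops 1)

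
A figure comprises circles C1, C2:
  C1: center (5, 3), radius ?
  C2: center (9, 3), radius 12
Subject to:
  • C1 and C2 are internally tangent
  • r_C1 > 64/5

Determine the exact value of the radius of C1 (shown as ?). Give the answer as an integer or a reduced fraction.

16

1. [int C1,C2]  r_C1² − 24r_C1 + 128 = 0  ⇒  r_C1 = 8 or 16
2. given r_C1 > 64/5: keep 16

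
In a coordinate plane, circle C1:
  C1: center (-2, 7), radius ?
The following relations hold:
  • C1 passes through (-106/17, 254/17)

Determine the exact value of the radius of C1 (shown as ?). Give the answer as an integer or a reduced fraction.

1. [C1∋P]  r_C1² − 81 = 0  ⇒  r_C1 = 9 (r>0 drops 1)

9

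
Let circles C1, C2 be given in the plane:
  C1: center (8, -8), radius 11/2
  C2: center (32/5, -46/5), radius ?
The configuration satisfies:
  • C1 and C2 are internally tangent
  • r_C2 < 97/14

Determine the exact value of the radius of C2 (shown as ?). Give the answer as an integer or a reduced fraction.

1. [int C1,C2]  r_C2² − 11r_C2 + 105/4 = 0  ⇒  r_C2 = 7/2 or 15/2
2. given r_C2 < 97/14: keep 7/2

7/2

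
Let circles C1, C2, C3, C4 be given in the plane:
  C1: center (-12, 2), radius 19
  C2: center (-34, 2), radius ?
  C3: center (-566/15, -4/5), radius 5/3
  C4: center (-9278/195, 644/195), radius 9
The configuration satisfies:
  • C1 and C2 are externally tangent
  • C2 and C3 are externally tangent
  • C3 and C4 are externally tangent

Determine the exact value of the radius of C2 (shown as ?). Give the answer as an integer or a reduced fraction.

3

1. [ext C1·C2]  r_C2² + 38r_C2 − 123 = 0  ⇒  r_C2 = 3 (r>0 drops 1)
2. [ext C2·C3]  r_C2² + (10/3)r_C2 − 19 = 0  ⇒  r_C2 = 3 (r>0 drops 1)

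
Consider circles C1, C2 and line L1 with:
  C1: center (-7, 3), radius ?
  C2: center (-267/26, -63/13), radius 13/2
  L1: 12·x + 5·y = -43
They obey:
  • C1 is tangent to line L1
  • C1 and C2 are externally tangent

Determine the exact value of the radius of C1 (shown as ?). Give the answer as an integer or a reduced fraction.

1. [C1‖L1]  r_C1² − 4 = 0  ⇒  r_C1 = 2 (r>0 drops 1)
2. [ext C1·C2]  r_C1² + 13r_C1 − 30 = 0  ⇒  r_C1 = 2 (r>0 drops 1)

2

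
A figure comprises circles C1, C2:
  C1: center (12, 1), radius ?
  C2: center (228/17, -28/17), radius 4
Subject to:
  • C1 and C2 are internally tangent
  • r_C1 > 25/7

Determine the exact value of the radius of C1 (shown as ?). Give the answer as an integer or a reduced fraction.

1. [int C1,C2]  r_C1² − 8r_C1 + 7 = 0  ⇒  r_C1 = 1 or 7
2. given r_C1 > 25/7: keep 7

7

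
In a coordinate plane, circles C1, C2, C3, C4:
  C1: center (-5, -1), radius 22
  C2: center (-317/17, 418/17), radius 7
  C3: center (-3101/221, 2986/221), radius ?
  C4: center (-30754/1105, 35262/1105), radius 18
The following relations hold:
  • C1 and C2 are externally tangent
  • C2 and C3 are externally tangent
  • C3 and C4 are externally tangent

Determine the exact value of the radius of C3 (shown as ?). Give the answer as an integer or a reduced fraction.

1. [ext C2·C3]  r_C3² + 14r_C3 − 95 = 0  ⇒  r_C3 = 5 (r>0 drops 1)
2. [ext C3·C4]  r_C3² + 36r_C3 − 205 = 0  ⇒  r_C3 = 5 (r>0 drops 1)

5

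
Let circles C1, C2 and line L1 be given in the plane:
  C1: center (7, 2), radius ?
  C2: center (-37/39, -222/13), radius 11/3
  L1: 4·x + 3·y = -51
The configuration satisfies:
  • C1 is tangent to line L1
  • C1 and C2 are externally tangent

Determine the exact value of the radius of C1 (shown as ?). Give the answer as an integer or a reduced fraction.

1. [C1‖L1]  r_C1² − 289 = 0  ⇒  r_C1 = 17 (r>0 drops 1)
2. [ext C1·C2]  r_C1² + (22/3)r_C1 − 1241/3 = 0  ⇒  r_C1 = 17 (r>0 drops 1)

17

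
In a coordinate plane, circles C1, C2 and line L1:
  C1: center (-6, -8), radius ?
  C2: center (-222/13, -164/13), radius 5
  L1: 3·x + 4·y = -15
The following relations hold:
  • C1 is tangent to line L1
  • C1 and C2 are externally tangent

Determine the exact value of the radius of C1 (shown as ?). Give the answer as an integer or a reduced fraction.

1. [C1‖L1]  r_C1² − 49 = 0  ⇒  r_C1 = 7 (r>0 drops 1)
2. [ext C1·C2]  r_C1² + 10r_C1 − 119 = 0  ⇒  r_C1 = 7 (r>0 drops 1)

7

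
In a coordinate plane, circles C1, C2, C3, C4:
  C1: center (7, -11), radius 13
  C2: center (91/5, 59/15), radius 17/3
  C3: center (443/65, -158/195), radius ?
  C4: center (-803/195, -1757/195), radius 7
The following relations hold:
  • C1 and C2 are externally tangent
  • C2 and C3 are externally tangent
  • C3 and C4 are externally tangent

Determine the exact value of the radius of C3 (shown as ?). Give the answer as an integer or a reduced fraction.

20/3

1. [ext C2·C3]  r_C3² + (34/3)r_C3 − 120 = 0  ⇒  r_C3 = 20/3 (r>0 drops 1)
2. [ext C3·C4]  r_C3² + 14r_C3 − 1240/9 = 0  ⇒  r_C3 = 20/3 (r>0 drops 1)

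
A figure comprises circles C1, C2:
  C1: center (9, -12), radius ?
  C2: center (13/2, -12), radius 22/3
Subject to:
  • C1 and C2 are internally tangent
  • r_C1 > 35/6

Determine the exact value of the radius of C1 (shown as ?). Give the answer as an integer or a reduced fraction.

59/6

1. [int C1,C2]  r_C1² − (44/3)r_C1 + 1711/36 = 0  ⇒  r_C1 = 29/6 or 59/6
2. given r_C1 > 35/6: keep 59/6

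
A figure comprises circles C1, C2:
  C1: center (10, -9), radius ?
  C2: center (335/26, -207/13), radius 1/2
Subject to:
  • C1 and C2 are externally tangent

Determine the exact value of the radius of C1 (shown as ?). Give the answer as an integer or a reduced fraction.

7

1. [ext C1·C2]  r_C1² + 1r_C1 − 56 = 0  ⇒  r_C1 = 7 (r>0 drops 1)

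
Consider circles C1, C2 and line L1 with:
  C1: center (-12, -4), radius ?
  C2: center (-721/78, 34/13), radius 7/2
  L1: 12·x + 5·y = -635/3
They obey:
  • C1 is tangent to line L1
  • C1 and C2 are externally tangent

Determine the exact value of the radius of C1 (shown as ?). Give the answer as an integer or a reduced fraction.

11/3

1. [C1‖L1]  r_C1² − 121/9 = 0  ⇒  r_C1 = 11/3 (r>0 drops 1)
2. [ext C1·C2]  r_C1² + 7r_C1 − 352/9 = 0  ⇒  r_C1 = 11/3 (r>0 drops 1)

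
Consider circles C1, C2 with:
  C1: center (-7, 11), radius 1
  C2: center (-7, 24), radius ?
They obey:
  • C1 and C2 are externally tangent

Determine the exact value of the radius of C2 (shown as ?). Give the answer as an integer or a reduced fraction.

12

1. [ext C1·C2]  r_C2² + 2r_C2 − 168 = 0  ⇒  r_C2 = 12 (r>0 drops 1)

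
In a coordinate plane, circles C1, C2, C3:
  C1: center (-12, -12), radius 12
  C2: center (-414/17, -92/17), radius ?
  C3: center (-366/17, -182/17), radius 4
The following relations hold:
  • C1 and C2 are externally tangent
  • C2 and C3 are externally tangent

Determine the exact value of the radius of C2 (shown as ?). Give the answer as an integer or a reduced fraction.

2

1. [ext C1·C2]  r_C2² + 24r_C2 − 52 = 0  ⇒  r_C2 = 2 (r>0 drops 1)
2. [ext C2·C3]  r_C2² + 8r_C2 − 20 = 0  ⇒  r_C2 = 2 (r>0 drops 1)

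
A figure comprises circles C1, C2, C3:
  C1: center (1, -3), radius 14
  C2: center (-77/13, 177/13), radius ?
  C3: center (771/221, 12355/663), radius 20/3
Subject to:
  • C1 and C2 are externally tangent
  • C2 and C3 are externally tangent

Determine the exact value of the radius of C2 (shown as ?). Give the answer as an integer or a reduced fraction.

4

1. [ext C1·C2]  r_C2² + 28r_C2 − 128 = 0  ⇒  r_C2 = 4 (r>0 drops 1)
2. [ext C2·C3]  r_C2² + (40/3)r_C2 − 208/3 = 0  ⇒  r_C2 = 4 (r>0 drops 1)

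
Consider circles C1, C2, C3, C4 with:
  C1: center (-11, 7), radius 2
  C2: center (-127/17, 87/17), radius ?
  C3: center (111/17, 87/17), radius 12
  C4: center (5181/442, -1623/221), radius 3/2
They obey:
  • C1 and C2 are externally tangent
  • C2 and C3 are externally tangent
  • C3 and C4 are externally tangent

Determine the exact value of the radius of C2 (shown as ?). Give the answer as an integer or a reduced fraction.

1. [ext C1·C2]  r_C2² + 4r_C2 − 12 = 0  ⇒  r_C2 = 2 (r>0 drops 1)
2. [ext C2·C3]  r_C2² + 24r_C2 − 52 = 0  ⇒  r_C2 = 2 (r>0 drops 1)

2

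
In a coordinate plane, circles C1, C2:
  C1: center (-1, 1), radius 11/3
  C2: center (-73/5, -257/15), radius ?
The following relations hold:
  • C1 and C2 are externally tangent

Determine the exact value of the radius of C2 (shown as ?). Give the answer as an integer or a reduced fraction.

19

1. [ext C1·C2]  r_C2² + (22/3)r_C2 − 1501/3 = 0  ⇒  r_C2 = 19 (r>0 drops 1)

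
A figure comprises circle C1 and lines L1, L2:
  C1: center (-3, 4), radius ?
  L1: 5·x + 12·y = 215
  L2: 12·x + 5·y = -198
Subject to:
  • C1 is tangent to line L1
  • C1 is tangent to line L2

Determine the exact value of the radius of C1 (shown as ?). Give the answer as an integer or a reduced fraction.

14

1. [C1‖L1]  r_C1² − 196 = 0  ⇒  r_C1 = 14 (r>0 drops 1)
2. [C1‖L2]  r_C1² − 196 = 0  ⇒  r_C1 = 14 (r>0 drops 1)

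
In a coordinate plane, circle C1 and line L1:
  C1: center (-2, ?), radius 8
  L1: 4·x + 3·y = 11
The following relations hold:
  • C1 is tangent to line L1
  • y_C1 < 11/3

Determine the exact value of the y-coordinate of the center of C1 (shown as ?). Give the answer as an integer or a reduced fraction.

-7

1. [C1‖L1]  y_C1² − (38/3)y_C1 − 413/3 = 0  ⇒  y_C1 = -7 or 59/3
2. given y_C1 < 11/3: keep -7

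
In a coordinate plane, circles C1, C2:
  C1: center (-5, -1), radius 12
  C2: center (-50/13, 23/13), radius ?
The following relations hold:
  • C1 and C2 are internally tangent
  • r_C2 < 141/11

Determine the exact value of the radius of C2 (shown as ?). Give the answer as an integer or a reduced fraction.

9

1. [int C1,C2]  r_C2² − 24r_C2 + 135 = 0  ⇒  r_C2 = 9 or 15
2. given r_C2 < 141/11: keep 9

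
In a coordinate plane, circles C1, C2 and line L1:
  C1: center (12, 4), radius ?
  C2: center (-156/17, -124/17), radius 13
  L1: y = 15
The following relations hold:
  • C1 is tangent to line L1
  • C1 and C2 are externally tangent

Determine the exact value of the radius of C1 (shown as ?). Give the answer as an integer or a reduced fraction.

11

1. [C1‖L1]  r_C1² − 121 = 0  ⇒  r_C1 = 11 (r>0 drops 1)
2. [ext C1·C2]  r_C1² + 26r_C1 − 407 = 0  ⇒  r_C1 = 11 (r>0 drops 1)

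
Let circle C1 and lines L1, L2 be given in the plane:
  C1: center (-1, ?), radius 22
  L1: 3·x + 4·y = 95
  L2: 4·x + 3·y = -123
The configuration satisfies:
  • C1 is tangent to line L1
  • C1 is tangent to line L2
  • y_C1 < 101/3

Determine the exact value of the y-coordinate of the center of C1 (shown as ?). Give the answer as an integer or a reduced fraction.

1. [C1‖L1]  y_C1² − 49y_C1 − 156 = 0  ⇒  y_C1 = -3 or 52
2. [C1‖L2]  y_C1² + (238/3)y_C1 + 229 = 0  ⇒  y_C1 = -229/3 or -3

-3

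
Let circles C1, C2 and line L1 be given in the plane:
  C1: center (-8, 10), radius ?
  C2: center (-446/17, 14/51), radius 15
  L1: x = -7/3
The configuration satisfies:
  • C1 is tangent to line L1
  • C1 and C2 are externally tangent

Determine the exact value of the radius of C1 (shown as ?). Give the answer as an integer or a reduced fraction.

17/3

1. [C1‖L1]  r_C1² − 289/9 = 0  ⇒  r_C1 = 17/3 (r>0 drops 1)
2. [ext C1·C2]  r_C1² + 30r_C1 − 1819/9 = 0  ⇒  r_C1 = 17/3 (r>0 drops 1)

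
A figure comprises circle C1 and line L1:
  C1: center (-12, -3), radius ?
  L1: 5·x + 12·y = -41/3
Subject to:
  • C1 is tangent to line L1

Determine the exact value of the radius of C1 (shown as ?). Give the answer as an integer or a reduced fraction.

1. [C1‖L1]  r_C1² − 361/9 = 0  ⇒  r_C1 = 19/3 (r>0 drops 1)

19/3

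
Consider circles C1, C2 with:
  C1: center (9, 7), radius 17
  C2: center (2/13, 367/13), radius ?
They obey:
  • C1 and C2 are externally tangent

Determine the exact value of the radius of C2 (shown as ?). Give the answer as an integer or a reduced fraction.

1. [ext C1·C2]  r_C2² + 34r_C2 − 240 = 0  ⇒  r_C2 = 6 (r>0 drops 1)

6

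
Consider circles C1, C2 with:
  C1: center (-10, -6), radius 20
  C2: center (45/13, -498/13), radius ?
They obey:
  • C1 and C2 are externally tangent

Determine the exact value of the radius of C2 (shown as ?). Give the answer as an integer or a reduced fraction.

15

1. [ext C1·C2]  r_C2² + 40r_C2 − 825 = 0  ⇒  r_C2 = 15 (r>0 drops 1)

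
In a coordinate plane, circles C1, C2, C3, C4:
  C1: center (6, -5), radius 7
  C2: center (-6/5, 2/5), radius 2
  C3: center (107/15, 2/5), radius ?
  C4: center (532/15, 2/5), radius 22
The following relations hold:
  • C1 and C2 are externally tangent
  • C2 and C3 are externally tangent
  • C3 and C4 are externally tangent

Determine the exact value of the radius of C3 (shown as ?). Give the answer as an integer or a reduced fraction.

1. [ext C2·C3]  r_C3² + 4r_C3 − 589/9 = 0  ⇒  r_C3 = 19/3 (r>0 drops 1)
2. [ext C3·C4]  r_C3² + 44r_C3 − 2869/9 = 0  ⇒  r_C3 = 19/3 (r>0 drops 1)

19/3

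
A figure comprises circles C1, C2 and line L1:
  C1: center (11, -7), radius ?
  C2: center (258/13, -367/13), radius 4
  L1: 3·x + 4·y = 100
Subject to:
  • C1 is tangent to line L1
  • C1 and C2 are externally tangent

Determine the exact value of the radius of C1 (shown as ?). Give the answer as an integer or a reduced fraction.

19

1. [C1‖L1]  r_C1² − 361 = 0  ⇒  r_C1 = 19 (r>0 drops 1)
2. [ext C1·C2]  r_C1² + 8r_C1 − 513 = 0  ⇒  r_C1 = 19 (r>0 drops 1)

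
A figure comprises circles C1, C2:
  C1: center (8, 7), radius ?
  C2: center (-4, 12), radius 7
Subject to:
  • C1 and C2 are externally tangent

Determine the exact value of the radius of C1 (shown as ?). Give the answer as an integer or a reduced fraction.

1. [ext C1·C2]  r_C1² + 14r_C1 − 120 = 0  ⇒  r_C1 = 6 (r>0 drops 1)

6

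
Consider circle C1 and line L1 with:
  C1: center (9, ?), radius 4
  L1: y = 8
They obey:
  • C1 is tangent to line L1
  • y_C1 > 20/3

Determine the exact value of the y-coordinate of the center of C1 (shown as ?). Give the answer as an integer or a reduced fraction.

12

1. [C1‖L1]  y_C1² − 16y_C1 + 48 = 0  ⇒  y_C1 = 4 or 12
2. given y_C1 > 20/3: keep 12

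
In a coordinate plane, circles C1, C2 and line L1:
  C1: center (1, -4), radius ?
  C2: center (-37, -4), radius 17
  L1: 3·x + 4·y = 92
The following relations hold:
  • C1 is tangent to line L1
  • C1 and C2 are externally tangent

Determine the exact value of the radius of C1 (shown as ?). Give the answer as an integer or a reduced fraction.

21

1. [C1‖L1]  r_C1² − 441 = 0  ⇒  r_C1 = 21 (r>0 drops 1)
2. [ext C1·C2]  r_C1² + 34r_C1 − 1155 = 0  ⇒  r_C1 = 21 (r>0 drops 1)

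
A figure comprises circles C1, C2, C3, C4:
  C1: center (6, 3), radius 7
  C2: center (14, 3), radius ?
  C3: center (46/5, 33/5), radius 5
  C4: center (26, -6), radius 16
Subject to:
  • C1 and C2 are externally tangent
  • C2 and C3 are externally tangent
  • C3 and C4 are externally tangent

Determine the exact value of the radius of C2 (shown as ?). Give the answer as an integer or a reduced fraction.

1

1. [ext C1·C2]  r_C2² + 14r_C2 − 15 = 0  ⇒  r_C2 = 1 (r>0 drops 1)
2. [ext C2·C3]  r_C2² + 10r_C2 − 11 = 0  ⇒  r_C2 = 1 (r>0 drops 1)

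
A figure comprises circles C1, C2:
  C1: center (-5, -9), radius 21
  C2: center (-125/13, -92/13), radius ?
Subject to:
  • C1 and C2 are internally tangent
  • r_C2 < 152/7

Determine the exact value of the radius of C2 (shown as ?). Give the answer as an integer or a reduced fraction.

16

1. [int C1,C2]  r_C2² − 42r_C2 + 416 = 0  ⇒  r_C2 = 16 or 26
2. given r_C2 < 152/7: keep 16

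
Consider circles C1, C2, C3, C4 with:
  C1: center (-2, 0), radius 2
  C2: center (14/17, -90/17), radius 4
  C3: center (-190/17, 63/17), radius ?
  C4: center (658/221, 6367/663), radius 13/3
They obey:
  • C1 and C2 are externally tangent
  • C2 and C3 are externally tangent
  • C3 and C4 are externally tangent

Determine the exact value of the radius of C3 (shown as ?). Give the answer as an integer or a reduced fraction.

1. [ext C2·C3]  r_C3² + 8r_C3 − 209 = 0  ⇒  r_C3 = 11 (r>0 drops 1)
2. [ext C3·C4]  r_C3² + (26/3)r_C3 − 649/3 = 0  ⇒  r_C3 = 11 (r>0 drops 1)

11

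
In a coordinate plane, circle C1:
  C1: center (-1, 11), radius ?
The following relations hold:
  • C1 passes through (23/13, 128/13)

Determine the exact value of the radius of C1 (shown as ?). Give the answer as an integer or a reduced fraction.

1. [C1∋P]  r_C1² − 9 = 0  ⇒  r_C1 = 3 (r>0 drops 1)

3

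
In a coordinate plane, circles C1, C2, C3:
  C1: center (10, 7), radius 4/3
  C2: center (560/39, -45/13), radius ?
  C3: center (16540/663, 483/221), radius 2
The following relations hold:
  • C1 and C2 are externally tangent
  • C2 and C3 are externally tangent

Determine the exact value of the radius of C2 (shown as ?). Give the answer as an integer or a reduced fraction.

1. [ext C1·C2]  r_C2² + (8/3)r_C2 − 380/3 = 0  ⇒  r_C2 = 10 (r>0 drops 1)
2. [ext C2·C3]  r_C2² + 4r_C2 − 140 = 0  ⇒  r_C2 = 10 (r>0 drops 1)

10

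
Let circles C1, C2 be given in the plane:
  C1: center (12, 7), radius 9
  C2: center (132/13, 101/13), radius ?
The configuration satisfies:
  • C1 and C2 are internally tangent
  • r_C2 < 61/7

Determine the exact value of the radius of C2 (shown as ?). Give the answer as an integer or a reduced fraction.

1. [int C1,C2]  r_C2² − 18r_C2 + 77 = 0  ⇒  r_C2 = 7 or 11
2. given r_C2 < 61/7: keep 7

7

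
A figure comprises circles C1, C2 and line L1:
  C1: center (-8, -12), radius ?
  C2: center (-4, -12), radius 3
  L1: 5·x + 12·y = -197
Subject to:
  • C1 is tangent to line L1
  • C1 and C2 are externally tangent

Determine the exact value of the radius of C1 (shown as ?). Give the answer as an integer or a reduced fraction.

1. [C1‖L1]  r_C1² − 1 = 0  ⇒  r_C1 = 1 (r>0 drops 1)
2. [ext C1·C2]  r_C1² + 6r_C1 − 7 = 0  ⇒  r_C1 = 1 (r>0 drops 1)

1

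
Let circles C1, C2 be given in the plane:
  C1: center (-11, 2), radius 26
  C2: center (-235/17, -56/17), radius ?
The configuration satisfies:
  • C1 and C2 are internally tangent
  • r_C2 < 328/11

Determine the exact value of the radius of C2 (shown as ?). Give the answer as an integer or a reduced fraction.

1. [int C1,C2]  r_C2² − 52r_C2 + 640 = 0  ⇒  r_C2 = 20 or 32
2. given r_C2 < 328/11: keep 20

20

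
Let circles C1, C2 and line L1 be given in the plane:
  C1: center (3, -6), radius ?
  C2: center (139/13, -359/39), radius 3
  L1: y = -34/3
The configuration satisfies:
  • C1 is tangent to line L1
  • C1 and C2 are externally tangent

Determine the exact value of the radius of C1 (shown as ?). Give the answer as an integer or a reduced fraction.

1. [C1‖L1]  r_C1² − 256/9 = 0  ⇒  r_C1 = 16/3 (r>0 drops 1)
2. [ext C1·C2]  r_C1² + 6r_C1 − 544/9 = 0  ⇒  r_C1 = 16/3 (r>0 drops 1)

16/3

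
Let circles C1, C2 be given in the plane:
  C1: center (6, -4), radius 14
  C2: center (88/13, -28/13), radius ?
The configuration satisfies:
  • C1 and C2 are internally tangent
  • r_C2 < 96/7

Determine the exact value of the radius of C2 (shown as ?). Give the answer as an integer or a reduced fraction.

1. [int C1,C2]  r_C2² − 28r_C2 + 192 = 0  ⇒  r_C2 = 12 or 16
2. given r_C2 < 96/7: keep 12

12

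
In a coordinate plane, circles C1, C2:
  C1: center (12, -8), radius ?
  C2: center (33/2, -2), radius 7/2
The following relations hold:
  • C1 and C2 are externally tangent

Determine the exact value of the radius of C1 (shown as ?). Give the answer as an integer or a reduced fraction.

4

1. [ext C1·C2]  r_C1² + 7r_C1 − 44 = 0  ⇒  r_C1 = 4 (r>0 drops 1)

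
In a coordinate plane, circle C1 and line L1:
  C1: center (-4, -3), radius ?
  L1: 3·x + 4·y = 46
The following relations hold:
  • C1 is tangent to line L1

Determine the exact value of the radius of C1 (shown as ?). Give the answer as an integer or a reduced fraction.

1. [C1‖L1]  r_C1² − 196 = 0  ⇒  r_C1 = 14 (r>0 drops 1)

14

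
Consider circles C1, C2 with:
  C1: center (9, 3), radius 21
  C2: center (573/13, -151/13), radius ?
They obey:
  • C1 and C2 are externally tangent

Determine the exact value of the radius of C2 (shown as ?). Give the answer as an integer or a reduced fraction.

1. [ext C1·C2]  r_C2² + 42r_C2 − 1003 = 0  ⇒  r_C2 = 17 (r>0 drops 1)

17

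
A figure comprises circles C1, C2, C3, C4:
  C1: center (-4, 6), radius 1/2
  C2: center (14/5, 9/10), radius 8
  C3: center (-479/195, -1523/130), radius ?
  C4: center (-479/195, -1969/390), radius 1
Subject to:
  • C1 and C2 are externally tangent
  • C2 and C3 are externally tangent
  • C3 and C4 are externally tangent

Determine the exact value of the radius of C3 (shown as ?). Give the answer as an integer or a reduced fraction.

17/3

1. [ext C2·C3]  r_C3² + 16r_C3 − 1105/9 = 0  ⇒  r_C3 = 17/3 (r>0 drops 1)
2. [ext C3·C4]  r_C3² + 2r_C3 − 391/9 = 0  ⇒  r_C3 = 17/3 (r>0 drops 1)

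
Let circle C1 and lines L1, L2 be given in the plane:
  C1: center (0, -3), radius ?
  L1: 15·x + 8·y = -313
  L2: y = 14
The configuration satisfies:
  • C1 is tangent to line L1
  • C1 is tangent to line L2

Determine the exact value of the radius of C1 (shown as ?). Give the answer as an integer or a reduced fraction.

1. [C1‖L1]  r_C1² − 289 = 0  ⇒  r_C1 = 17 (r>0 drops 1)
2. [C1‖L2]  r_C1² − 289 = 0  ⇒  r_C1 = 17 (r>0 drops 1)

17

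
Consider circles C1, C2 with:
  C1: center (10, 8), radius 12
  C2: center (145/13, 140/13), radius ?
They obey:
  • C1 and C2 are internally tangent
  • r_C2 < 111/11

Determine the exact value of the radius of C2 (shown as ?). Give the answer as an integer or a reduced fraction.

1. [int C1,C2]  r_C2² − 24r_C2 + 135 = 0  ⇒  r_C2 = 9 or 15
2. given r_C2 < 111/11: keep 9

9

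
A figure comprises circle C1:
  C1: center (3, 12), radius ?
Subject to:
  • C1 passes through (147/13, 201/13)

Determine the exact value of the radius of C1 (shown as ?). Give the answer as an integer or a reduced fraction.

1. [C1∋P]  r_C1² − 81 = 0  ⇒  r_C1 = 9 (r>0 drops 1)

9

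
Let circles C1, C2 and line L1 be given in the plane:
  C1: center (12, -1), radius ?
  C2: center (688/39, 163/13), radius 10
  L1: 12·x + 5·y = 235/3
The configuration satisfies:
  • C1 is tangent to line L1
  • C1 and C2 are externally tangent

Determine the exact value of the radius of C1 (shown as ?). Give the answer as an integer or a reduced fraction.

1. [C1‖L1]  r_C1² − 196/9 = 0  ⇒  r_C1 = 14/3 (r>0 drops 1)
2. [ext C1·C2]  r_C1² + 20r_C1 − 1036/9 = 0  ⇒  r_C1 = 14/3 (r>0 drops 1)

14/3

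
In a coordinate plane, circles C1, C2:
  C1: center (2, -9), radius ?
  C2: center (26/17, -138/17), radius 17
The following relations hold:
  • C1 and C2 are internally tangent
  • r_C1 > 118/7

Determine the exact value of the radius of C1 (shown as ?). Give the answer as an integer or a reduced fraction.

1. [int C1,C2]  r_C1² − 34r_C1 + 288 = 0  ⇒  r_C1 = 16 or 18
2. given r_C1 > 118/7: keep 18

18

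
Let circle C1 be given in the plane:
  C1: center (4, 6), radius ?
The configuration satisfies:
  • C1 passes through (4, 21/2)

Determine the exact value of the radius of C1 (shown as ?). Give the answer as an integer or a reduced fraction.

9/2

1. [C1∋P]  r_C1² − 81/4 = 0  ⇒  r_C1 = 9/2 (r>0 drops 1)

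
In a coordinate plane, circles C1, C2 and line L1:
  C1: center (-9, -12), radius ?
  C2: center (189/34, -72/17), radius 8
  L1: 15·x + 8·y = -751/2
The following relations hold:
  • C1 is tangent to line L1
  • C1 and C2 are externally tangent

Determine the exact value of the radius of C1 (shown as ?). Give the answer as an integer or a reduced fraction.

17/2

1. [C1‖L1]  r_C1² − 289/4 = 0  ⇒  r_C1 = 17/2 (r>0 drops 1)
2. [ext C1·C2]  r_C1² + 16r_C1 − 833/4 = 0  ⇒  r_C1 = 17/2 (r>0 drops 1)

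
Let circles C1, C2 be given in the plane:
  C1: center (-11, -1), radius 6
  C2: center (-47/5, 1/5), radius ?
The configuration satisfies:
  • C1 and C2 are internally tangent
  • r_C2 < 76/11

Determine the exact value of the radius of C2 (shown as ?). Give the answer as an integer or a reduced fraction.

4

1. [int C1,C2]  r_C2² − 12r_C2 + 32 = 0  ⇒  r_C2 = 4 or 8
2. given r_C2 < 76/11: keep 4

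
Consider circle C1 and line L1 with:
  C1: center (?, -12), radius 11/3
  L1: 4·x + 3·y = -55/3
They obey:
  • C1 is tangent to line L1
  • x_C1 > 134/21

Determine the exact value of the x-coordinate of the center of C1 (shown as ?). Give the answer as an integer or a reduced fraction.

1. [C1‖L1]  x_C1² − (53/6)x_C1 − 3/2 = 0  ⇒  x_C1 = -1/6 or 9
2. given x_C1 > 134/21: keep 9

9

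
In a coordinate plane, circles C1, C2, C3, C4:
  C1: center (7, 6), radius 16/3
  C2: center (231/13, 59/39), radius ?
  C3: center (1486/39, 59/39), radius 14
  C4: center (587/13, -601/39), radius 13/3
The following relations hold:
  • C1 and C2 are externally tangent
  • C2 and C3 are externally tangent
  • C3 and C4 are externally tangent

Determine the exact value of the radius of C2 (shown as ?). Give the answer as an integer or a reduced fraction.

1. [ext C1·C2]  r_C2² + (32/3)r_C2 − 323/3 = 0  ⇒  r_C2 = 19/3 (r>0 drops 1)
2. [ext C2·C3]  r_C2² + 28r_C2 − 1957/9 = 0  ⇒  r_C2 = 19/3 (r>0 drops 1)

19/3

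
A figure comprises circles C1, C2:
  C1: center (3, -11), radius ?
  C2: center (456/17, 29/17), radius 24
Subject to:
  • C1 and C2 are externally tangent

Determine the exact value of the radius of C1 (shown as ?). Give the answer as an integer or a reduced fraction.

3

1. [ext C1·C2]  r_C1² + 48r_C1 − 153 = 0  ⇒  r_C1 = 3 (r>0 drops 1)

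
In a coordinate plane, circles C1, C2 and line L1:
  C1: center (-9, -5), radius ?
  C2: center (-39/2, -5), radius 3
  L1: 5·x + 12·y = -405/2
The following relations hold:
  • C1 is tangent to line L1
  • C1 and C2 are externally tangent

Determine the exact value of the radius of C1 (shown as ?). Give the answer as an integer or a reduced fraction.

15/2

1. [C1‖L1]  r_C1² − 225/4 = 0  ⇒  r_C1 = 15/2 (r>0 drops 1)
2. [ext C1·C2]  r_C1² + 6r_C1 − 405/4 = 0  ⇒  r_C1 = 15/2 (r>0 drops 1)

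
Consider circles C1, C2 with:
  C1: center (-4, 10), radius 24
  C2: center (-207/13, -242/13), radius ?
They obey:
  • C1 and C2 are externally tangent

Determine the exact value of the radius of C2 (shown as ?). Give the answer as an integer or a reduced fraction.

1. [ext C1·C2]  r_C2² + 48r_C2 − 385 = 0  ⇒  r_C2 = 7 (r>0 drops 1)

7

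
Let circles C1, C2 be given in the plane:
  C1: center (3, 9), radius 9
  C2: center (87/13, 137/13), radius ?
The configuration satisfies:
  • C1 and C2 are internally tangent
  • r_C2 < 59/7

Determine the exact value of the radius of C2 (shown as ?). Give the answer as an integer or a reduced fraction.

1. [int C1,C2]  r_C2² − 18r_C2 + 65 = 0  ⇒  r_C2 = 5 or 13
2. given r_C2 < 59/7: keep 5

5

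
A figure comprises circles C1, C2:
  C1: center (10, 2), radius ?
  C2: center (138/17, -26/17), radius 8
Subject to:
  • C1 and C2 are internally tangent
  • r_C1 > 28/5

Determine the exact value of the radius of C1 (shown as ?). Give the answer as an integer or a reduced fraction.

1. [int C1,C2]  r_C1² − 16r_C1 + 48 = 0  ⇒  r_C1 = 4 or 12
2. given r_C1 > 28/5: keep 12

12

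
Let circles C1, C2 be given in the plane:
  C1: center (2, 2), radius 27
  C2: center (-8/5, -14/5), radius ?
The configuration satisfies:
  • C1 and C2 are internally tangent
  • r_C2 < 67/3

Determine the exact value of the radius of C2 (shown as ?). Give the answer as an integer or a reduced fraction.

1. [int C1,C2]  r_C2² − 54r_C2 + 693 = 0  ⇒  r_C2 = 21 or 33
2. given r_C2 < 67/3: keep 21

21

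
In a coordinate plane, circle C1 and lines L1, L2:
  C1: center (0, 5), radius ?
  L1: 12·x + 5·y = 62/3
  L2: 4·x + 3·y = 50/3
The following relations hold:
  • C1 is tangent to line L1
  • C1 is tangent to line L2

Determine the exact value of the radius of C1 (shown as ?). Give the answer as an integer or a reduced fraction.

1. [C1‖L1]  r_C1² − 1/9 = 0  ⇒  r_C1 = 1/3 (r>0 drops 1)
2. [C1‖L2]  r_C1² − 1/9 = 0  ⇒  r_C1 = 1/3 (r>0 drops 1)

1/3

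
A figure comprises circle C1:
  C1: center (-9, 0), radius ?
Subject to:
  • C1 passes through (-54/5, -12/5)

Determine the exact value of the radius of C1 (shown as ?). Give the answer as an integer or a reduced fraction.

3

1. [C1∋P]  r_C1² − 9 = 0  ⇒  r_C1 = 3 (r>0 drops 1)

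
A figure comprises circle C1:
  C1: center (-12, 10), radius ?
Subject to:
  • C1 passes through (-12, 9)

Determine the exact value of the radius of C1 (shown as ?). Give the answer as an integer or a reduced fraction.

1. [C1∋P]  r_C1² − 1 = 0  ⇒  r_C1 = 1 (r>0 drops 1)

1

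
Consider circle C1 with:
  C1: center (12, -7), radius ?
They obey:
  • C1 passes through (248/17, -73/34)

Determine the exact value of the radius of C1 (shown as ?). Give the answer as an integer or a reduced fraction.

1. [C1∋P]  r_C1² − 121/4 = 0  ⇒  r_C1 = 11/2 (r>0 drops 1)

11/2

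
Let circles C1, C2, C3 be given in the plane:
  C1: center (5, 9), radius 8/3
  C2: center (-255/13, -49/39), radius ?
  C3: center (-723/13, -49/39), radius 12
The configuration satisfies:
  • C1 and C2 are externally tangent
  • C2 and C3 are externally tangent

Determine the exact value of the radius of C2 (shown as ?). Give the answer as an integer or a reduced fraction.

24

1. [ext C1·C2]  r_C2² + (16/3)r_C2 − 704 = 0  ⇒  r_C2 = 24 (r>0 drops 1)
2. [ext C2·C3]  r_C2² + 24r_C2 − 1152 = 0  ⇒  r_C2 = 24 (r>0 drops 1)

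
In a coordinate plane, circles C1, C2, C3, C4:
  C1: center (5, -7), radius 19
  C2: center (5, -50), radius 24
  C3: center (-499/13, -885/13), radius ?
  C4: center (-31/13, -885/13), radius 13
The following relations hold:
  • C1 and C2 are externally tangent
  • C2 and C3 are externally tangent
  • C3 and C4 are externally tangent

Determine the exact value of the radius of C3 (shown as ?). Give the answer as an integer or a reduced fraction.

1. [ext C2·C3]  r_C3² + 48r_C3 − 1633 = 0  ⇒  r_C3 = 23 (r>0 drops 1)
2. [ext C3·C4]  r_C3² + 26r_C3 − 1127 = 0  ⇒  r_C3 = 23 (r>0 drops 1)

23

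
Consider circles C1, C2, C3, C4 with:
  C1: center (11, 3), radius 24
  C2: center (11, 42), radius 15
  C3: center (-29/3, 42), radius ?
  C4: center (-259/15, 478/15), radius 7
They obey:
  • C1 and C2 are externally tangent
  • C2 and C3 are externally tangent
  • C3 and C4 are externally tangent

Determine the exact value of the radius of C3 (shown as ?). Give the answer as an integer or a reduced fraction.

1. [ext C2·C3]  r_C3² + 30r_C3 − 1819/9 = 0  ⇒  r_C3 = 17/3 (r>0 drops 1)
2. [ext C3·C4]  r_C3² + 14r_C3 − 1003/9 = 0  ⇒  r_C3 = 17/3 (r>0 drops 1)

17/3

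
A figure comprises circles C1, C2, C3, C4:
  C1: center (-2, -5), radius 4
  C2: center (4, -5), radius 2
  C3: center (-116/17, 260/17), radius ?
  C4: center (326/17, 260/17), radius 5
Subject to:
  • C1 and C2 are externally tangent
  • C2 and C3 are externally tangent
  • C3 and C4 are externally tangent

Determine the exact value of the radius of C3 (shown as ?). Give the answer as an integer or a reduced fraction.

21

1. [ext C2·C3]  r_C3² + 4r_C3 − 525 = 0  ⇒  r_C3 = 21 (r>0 drops 1)
2. [ext C3·C4]  r_C3² + 10r_C3 − 651 = 0  ⇒  r_C3 = 21 (r>0 drops 1)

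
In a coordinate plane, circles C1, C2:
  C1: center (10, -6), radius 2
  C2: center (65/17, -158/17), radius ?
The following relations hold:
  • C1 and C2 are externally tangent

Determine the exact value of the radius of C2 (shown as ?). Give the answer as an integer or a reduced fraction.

1. [ext C1·C2]  r_C2² + 4r_C2 − 45 = 0  ⇒  r_C2 = 5 (r>0 drops 1)

5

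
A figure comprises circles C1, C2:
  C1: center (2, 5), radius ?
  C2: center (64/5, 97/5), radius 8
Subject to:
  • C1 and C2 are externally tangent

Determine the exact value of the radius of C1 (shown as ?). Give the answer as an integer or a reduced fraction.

10

1. [ext C1·C2]  r_C1² + 16r_C1 − 260 = 0  ⇒  r_C1 = 10 (r>0 drops 1)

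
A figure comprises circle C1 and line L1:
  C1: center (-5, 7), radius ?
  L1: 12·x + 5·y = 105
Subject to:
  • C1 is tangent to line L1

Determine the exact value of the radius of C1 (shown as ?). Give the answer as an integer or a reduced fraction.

10

1. [C1‖L1]  r_C1² − 100 = 0  ⇒  r_C1 = 10 (r>0 drops 1)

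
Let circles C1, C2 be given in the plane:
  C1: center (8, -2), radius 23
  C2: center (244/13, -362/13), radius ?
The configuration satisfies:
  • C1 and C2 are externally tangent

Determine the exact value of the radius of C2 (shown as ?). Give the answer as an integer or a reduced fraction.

5

1. [ext C1·C2]  r_C2² + 46r_C2 − 255 = 0  ⇒  r_C2 = 5 (r>0 drops 1)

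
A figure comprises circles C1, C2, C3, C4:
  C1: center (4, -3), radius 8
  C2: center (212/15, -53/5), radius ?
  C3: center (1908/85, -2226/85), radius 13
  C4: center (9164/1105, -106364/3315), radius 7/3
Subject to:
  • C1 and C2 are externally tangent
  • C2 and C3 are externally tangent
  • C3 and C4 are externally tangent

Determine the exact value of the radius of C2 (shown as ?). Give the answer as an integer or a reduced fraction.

1. [ext C1·C2]  r_C2² + 16r_C2 − 868/9 = 0  ⇒  r_C2 = 14/3 (r>0 drops 1)
2. [ext C2·C3]  r_C2² + 26r_C2 − 1288/9 = 0  ⇒  r_C2 = 14/3 (r>0 drops 1)

14/3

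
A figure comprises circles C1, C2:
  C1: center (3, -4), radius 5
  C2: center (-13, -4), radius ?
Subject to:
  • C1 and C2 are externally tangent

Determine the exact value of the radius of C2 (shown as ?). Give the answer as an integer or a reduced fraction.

11

1. [ext C1·C2]  r_C2² + 10r_C2 − 231 = 0  ⇒  r_C2 = 11 (r>0 drops 1)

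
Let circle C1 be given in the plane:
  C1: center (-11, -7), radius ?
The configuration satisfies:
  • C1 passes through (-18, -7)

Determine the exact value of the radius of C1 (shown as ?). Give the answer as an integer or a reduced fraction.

1. [C1∋P]  r_C1² − 49 = 0  ⇒  r_C1 = 7 (r>0 drops 1)

7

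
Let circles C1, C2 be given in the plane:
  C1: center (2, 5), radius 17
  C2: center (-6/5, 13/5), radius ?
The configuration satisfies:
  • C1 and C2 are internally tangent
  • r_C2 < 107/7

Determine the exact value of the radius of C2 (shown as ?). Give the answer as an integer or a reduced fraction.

13

1. [int C1,C2]  r_C2² − 34r_C2 + 273 = 0  ⇒  r_C2 = 13 or 21
2. given r_C2 < 107/7: keep 13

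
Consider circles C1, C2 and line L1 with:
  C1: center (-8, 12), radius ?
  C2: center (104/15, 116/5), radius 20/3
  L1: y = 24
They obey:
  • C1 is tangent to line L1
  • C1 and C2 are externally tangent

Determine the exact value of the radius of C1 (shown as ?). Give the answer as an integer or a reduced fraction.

12

1. [C1‖L1]  r_C1² − 144 = 0  ⇒  r_C1 = 12 (r>0 drops 1)
2. [ext C1·C2]  r_C1² + (40/3)r_C1 − 304 = 0  ⇒  r_C1 = 12 (r>0 drops 1)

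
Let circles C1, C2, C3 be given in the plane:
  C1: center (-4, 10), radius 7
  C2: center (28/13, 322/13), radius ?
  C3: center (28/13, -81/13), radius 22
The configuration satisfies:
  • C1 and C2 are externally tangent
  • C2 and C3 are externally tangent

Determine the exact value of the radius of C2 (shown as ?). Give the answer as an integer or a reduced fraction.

9

1. [ext C1·C2]  r_C2² + 14r_C2 − 207 = 0  ⇒  r_C2 = 9 (r>0 drops 1)
2. [ext C2·C3]  r_C2² + 44r_C2 − 477 = 0  ⇒  r_C2 = 9 (r>0 drops 1)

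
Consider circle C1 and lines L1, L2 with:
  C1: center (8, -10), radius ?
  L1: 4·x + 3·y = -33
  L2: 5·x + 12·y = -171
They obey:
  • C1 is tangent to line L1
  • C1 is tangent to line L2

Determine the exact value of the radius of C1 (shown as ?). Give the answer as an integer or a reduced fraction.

1. [C1‖L1]  r_C1² − 49 = 0  ⇒  r_C1 = 7 (r>0 drops 1)
2. [C1‖L2]  r_C1² − 49 = 0  ⇒  r_C1 = 7 (r>0 drops 1)

7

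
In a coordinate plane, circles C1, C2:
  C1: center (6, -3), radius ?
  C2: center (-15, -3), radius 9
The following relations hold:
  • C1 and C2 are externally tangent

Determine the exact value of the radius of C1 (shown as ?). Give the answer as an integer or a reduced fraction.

12

1. [ext C1·C2]  r_C1² + 18r_C1 − 360 = 0  ⇒  r_C1 = 12 (r>0 drops 1)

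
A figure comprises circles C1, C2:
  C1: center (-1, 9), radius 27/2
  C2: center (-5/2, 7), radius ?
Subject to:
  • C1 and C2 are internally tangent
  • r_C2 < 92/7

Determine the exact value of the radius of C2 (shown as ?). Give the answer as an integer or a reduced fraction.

11

1. [int C1,C2]  r_C2² − 27r_C2 + 176 = 0  ⇒  r_C2 = 11 or 16
2. given r_C2 < 92/7: keep 11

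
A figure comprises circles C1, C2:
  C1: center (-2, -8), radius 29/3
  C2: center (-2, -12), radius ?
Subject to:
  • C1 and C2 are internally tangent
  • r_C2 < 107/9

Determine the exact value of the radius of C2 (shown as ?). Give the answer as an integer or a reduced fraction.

1. [int C1,C2]  r_C2² − (58/3)r_C2 + 697/9 = 0  ⇒  r_C2 = 17/3 or 41/3
2. given r_C2 < 107/9: keep 17/3

17/3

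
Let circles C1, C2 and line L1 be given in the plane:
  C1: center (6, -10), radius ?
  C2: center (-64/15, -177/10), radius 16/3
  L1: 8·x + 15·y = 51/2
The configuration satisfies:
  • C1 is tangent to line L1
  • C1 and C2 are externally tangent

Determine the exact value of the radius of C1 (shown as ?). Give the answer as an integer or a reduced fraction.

1. [C1‖L1]  r_C1² − 225/4 = 0  ⇒  r_C1 = 15/2 (r>0 drops 1)
2. [ext C1·C2]  r_C1² + (32/3)r_C1 − 545/4 = 0  ⇒  r_C1 = 15/2 (r>0 drops 1)

15/2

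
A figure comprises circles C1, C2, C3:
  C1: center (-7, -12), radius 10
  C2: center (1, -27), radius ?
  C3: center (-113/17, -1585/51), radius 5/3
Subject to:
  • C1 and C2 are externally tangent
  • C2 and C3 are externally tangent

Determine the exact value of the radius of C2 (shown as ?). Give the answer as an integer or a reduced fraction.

1. [ext C1·C2]  r_C2² + 20r_C2 − 189 = 0  ⇒  r_C2 = 7 (r>0 drops 1)
2. [ext C2·C3]  r_C2² + (10/3)r_C2 − 217/3 = 0  ⇒  r_C2 = 7 (r>0 drops 1)

7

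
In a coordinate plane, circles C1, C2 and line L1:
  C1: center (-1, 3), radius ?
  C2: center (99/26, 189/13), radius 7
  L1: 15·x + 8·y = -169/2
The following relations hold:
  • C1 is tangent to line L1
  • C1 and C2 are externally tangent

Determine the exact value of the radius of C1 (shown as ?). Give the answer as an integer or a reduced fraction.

11/2

1. [C1‖L1]  r_C1² − 121/4 = 0  ⇒  r_C1 = 11/2 (r>0 drops 1)
2. [ext C1·C2]  r_C1² + 14r_C1 − 429/4 = 0  ⇒  r_C1 = 11/2 (r>0 drops 1)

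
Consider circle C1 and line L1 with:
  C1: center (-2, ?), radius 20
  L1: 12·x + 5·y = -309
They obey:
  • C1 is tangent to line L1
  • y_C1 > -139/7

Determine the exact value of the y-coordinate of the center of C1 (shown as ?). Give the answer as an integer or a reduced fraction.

-5

1. [C1‖L1]  y_C1² + 114y_C1 + 545 = 0  ⇒  y_C1 = -109 or -5
2. given y_C1 > -139/7: keep -5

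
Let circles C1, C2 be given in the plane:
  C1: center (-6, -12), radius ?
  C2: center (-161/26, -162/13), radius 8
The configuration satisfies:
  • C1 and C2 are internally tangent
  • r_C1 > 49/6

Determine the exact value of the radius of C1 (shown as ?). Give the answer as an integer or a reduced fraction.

1. [int C1,C2]  r_C1² − 16r_C1 + 255/4 = 0  ⇒  r_C1 = 15/2 or 17/2
2. given r_C1 > 49/6: keep 17/2

17/2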